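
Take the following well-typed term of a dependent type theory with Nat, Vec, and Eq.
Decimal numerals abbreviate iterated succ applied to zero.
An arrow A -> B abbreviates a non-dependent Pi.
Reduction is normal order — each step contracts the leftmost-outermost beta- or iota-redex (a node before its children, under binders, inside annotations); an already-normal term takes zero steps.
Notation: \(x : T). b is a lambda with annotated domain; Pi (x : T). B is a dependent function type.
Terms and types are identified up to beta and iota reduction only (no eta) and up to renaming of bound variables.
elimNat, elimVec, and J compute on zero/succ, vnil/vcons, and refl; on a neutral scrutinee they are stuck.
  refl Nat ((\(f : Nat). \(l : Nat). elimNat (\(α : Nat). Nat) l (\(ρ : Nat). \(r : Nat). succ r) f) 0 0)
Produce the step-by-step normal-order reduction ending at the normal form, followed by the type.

reduction (normal order):
  refl Nat ((\(f : Nat). \(l : Nat). elimNat (\(α : Nat). Nat) l (\(ρ : Nat). \(r : Nat). succ r) f) 0 0)
  ~> refl Nat ((\(f : Nat). elimNat (\(l : Nat). Nat) f (\(α : Nat). \(ρ : Nat). succ ρ) 0) 0)
  ~> refl Nat (elimNat (\(f : Nat). Nat) 0 (\(l : Nat). \(α : Nat). succ α) 0)
  ~> refl Nat 0
inferred type:
  Eq Nat 0 0


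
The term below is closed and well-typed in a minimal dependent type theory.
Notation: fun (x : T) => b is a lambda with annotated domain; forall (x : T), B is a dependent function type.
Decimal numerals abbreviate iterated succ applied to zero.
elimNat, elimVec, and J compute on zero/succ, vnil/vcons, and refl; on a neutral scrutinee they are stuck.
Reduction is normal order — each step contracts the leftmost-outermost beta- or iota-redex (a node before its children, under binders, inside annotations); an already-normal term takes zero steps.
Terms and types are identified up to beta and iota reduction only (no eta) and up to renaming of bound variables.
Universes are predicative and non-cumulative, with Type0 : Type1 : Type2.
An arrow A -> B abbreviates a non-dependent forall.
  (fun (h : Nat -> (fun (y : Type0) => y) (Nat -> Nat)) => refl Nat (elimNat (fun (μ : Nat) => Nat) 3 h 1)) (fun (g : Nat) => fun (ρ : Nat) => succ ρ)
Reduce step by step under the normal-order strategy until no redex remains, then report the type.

normal-order reduction:
  (fun (h : Nat -> (fun (y : Type0) => y) (Nat -> Nat)) => refl Nat (elimNat (fun (μ : Nat) => Nat) 3 h 1)) (fun (g : Nat) => fun (ρ : Nat) => succ ρ)
  ~> refl Nat (elimNat (fun (h : Nat) => Nat) 3 (fun (y : Nat) => fun (μ : Nat) => succ μ) 1)
  ~> refl Nat ((fun (h : Nat) => fun (y : Nat) => succ y) 0 (elimNat (fun (μ : Nat) => Nat) 3 (fun (g : Nat) => fun (ρ : Nat) => succ ρ) 0))
  ~> refl Nat ((fun (h : Nat) => succ h) (elimNat (fun (y : Nat) => Nat) 3 (fun (μ : Nat) => fun (g : Nat) => succ g) 0))
  ~> refl Nat (succ (elimNat (fun (h : Nat) => Nat) 3 (fun (y : Nat) => fun (μ : Nat) => succ μ) 0))
  ~> refl Nat 4
inferred type:
  Eq Nat 4 4


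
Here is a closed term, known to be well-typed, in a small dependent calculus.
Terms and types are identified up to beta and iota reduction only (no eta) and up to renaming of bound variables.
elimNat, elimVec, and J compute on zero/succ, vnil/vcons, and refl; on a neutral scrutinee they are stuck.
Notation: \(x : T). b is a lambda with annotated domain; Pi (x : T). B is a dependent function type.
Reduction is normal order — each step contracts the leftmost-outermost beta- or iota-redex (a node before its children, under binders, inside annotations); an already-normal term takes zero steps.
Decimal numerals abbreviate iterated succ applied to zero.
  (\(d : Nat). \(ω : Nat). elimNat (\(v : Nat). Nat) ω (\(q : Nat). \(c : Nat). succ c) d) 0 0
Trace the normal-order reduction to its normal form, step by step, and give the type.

normal-order reduction:
  (\(d : Nat). \(ω : Nat). elimNat (\(v : Nat). Nat) ω (\(q : Nat). \(c : Nat). succ c) d) 0 0
  ~> (\(d : Nat). elimNat (\(ω : Nat). Nat) d (\(v : Nat). \(q : Nat). succ q) 0) 0
  ~> elimNat (\(d : Nat). Nat) 0 (\(ω : Nat). \(v : Nat). succ v) 0
  ~> 0
the term's type:
  Nat


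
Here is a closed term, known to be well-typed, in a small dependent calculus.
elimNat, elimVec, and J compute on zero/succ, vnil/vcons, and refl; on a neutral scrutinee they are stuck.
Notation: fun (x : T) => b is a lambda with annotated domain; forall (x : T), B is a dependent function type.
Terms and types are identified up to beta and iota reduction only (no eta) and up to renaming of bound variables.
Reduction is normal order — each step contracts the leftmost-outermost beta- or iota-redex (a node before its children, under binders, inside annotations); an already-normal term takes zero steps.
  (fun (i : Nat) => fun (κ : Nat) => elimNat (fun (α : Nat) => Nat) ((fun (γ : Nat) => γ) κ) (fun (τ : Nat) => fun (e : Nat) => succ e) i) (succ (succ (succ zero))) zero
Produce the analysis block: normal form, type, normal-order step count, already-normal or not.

normal form:
  succ (succ (succ zero))
inferred type:
  Nat
steps to reach normal form (normal order): 13
started in normal form: no
first redex: a beta-redex


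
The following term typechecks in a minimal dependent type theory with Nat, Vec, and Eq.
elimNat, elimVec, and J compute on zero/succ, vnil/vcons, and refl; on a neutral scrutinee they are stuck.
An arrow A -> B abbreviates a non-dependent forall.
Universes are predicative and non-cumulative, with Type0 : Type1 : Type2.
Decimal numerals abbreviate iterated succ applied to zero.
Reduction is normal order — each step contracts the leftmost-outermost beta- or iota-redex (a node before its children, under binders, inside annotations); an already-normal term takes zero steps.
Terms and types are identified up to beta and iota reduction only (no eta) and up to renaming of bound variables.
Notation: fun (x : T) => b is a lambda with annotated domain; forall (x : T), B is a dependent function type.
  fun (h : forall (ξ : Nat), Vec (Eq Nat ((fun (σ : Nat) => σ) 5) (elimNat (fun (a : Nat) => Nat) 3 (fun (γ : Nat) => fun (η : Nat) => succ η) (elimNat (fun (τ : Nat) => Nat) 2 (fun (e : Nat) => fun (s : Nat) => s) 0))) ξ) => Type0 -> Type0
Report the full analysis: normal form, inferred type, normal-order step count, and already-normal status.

reduced normal form:
  fun (h : forall (ξ : Nat), Vec (Eq Nat 5 5) ξ) => Type0 -> Type0
the term's type:
  (forall (h : Nat), Vec (Eq Nat 5 5) h) -> Type1
reduction steps (normal order): 9
term was already normal: no
first contracted redex: a beta-redex


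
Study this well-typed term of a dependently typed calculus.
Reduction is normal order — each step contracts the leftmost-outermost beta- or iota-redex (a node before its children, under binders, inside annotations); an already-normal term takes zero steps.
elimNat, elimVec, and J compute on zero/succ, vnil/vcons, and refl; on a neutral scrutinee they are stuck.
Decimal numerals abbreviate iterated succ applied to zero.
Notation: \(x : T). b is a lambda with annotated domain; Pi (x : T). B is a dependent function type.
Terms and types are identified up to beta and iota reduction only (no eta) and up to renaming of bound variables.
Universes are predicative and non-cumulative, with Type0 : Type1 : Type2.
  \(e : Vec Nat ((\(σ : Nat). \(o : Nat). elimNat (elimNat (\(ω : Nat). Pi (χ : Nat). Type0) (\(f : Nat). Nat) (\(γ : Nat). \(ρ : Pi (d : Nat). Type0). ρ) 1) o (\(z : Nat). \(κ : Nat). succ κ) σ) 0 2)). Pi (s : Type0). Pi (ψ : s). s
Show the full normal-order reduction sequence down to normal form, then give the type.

reduction (normal order):
  \(e : Vec Nat ((\(σ : Nat). \(o : Nat). elimNat (elimNat (\(ω : Nat). Pi (χ : Nat). Type0) (\(f : Nat). Nat) (\(γ : Nat). \(ρ : Pi (d : Nat). Type0). ρ) 1) o (\(z : Nat). \(κ : Nat). succ κ) σ) 0 2)). Pi (s : Type0). Pi (ψ : s). s
  ~> \(e : Vec Nat ((\(σ : Nat). elimNat (elimNat (\(o : Nat). Pi (ω : Nat). Type0) (\(χ : Nat). Nat) (\(f : Nat). \(γ : Pi (ρ : Nat). Type0). γ) 1) σ (\(d : Nat). \(z : Nat). succ z) 0) 2)). Pi (κ : Type0). Pi (s : κ). κ
  ~> \(e : Vec Nat (elimNat (elimNat (\(σ : Nat). Pi (o : Nat). Type0) (\(ω : Nat). Nat) (\(χ : Nat). \(f : Pi (γ : Nat). Type0). f) 1) 2 (\(ρ : Nat). \(d : Nat). succ d) 0)). Pi (z : Type0). Pi (κ : z). z
  ~> \(e : Vec Nat 2). Pi (σ : Type0). Pi (o : σ). σ
type:
  Pi (e : Vec Nat 2). Type1


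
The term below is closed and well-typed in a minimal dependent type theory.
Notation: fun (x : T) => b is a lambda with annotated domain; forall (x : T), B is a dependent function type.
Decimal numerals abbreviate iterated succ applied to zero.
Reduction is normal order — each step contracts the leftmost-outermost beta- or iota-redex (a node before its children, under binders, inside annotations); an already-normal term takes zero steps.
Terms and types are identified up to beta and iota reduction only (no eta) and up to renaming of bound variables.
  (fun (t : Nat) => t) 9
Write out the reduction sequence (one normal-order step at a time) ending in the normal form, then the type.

normal-order reduction sequence:
  (fun (t : Nat) => t) 9
  ~> 9
inferred type:
  Nat


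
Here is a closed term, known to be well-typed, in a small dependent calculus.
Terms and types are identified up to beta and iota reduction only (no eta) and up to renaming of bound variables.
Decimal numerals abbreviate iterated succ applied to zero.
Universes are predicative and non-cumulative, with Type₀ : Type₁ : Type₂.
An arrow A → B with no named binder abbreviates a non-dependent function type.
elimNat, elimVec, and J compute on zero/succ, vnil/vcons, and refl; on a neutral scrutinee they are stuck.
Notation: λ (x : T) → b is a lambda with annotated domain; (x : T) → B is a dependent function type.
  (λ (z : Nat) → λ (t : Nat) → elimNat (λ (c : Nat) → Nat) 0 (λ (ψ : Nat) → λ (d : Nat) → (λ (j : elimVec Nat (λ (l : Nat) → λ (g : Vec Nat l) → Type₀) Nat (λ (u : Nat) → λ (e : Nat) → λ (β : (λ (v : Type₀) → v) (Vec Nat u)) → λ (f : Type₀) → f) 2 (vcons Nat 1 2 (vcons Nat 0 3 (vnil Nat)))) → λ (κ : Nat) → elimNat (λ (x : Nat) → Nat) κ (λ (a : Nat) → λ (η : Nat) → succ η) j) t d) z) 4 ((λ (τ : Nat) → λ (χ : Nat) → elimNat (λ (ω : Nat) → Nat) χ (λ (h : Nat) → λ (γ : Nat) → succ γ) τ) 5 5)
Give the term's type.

inferred type:
  Nat


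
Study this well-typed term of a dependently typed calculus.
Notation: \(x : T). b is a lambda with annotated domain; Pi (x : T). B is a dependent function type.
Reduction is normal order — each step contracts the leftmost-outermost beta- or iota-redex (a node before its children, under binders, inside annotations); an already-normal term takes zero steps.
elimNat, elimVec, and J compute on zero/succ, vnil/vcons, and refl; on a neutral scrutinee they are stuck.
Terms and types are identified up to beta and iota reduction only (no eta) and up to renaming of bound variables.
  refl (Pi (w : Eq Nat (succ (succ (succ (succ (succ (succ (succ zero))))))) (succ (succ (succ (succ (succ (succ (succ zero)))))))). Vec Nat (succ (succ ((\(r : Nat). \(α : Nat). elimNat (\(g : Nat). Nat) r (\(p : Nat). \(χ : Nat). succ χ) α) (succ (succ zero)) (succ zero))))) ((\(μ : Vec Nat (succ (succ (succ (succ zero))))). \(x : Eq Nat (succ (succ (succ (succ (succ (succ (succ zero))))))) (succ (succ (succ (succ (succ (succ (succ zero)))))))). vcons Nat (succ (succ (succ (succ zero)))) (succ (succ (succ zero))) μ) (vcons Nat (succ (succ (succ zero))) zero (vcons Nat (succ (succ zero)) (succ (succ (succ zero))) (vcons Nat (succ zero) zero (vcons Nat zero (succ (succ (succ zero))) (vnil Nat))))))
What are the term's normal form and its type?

reduced normal form:
  refl (Pi (w : Eq Nat (succ (succ (succ (succ (succ (succ (succ zero))))))) (succ (succ (succ (succ (succ (succ (succ zero)))))))). Vec Nat (succ (succ (succ (succ (succ zero)))))) (\(r : Eq Nat (succ (succ (succ (succ (succ (succ (succ zero))))))) (succ (succ (succ (succ (succ (succ (succ zero)))))))). vcons Nat (succ (succ (succ (succ zero)))) (succ (succ (succ zero))) (vcons Nat (succ (succ (succ zero))) zero (vcons Nat (succ (succ zero)) (succ (succ (succ zero))) (vcons Nat (succ zero) zero (vcons Nat zero (succ (succ (succ zero))) (vnil Nat))))))
inferred type:
  Eq (Pi (w : Eq Nat (succ (succ (succ (succ (succ (succ (succ zero))))))) (succ (succ (succ (succ (succ (succ (succ zero)))))))). Vec Nat (succ (succ (succ (succ (succ zero)))))) (\(r : Eq Nat (succ (succ (succ (succ (succ (succ (succ zero))))))) (succ (succ (succ (succ (succ (succ (succ zero)))))))). vcons Nat (succ (succ (succ (succ zero)))) (succ (succ (succ zero))) (vcons Nat (succ (succ (succ zero))) zero (vcons Nat (succ (succ zero)) (succ (succ (succ zero))) (vcons Nat (succ zero) zero (vcons Nat zero (succ (succ (succ zero))) (vnil Nat)))))) (\(α : Eq Nat (succ (succ (succ (succ (succ (succ (succ zero))))))) (succ (succ (succ (succ (succ (succ (succ zero)))))))). vcons Nat (succ (succ (succ (succ zero)))) (succ (succ (succ zero))) (vcons Nat (succ (succ (succ zero))) zero (vcons Nat (succ (succ zero)) (succ (succ (succ zero))) (vcons Nat (succ zero) zero (vcons Nat zero (succ (succ (succ zero))) (vnil Nat))))))


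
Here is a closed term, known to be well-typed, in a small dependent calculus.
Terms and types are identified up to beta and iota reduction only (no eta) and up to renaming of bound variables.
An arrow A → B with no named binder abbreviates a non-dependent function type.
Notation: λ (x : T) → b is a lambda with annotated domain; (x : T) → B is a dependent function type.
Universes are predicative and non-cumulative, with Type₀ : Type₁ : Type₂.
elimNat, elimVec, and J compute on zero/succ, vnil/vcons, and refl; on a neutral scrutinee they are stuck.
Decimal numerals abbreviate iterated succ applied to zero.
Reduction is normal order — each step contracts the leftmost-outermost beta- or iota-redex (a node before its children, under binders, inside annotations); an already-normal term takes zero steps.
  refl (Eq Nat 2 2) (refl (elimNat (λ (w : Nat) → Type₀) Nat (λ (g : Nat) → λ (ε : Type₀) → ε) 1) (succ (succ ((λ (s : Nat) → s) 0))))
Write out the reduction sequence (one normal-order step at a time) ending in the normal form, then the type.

normal-order reduction sequence:
  refl (Eq Nat 2 2) (refl (elimNat (λ (w : Nat) → Type₀) Nat (λ (g : Nat) → λ (ε : Type₀) → ε) 1) (succ (succ ((λ (s : Nat) → s) 0))))
  ~> refl (Eq Nat 2 2) (refl ((λ (w : Nat) → λ (g : Type₀) → g) 0 (elimNat (λ (ε : Nat) → Type₀) Nat (λ (s : Nat) → λ (χ : Type₀) → χ) 0)) (succ (succ ((λ (u : Nat) → u) 0))))
  ~> refl (Eq Nat 2 2) (refl ((λ (w : Type₀) → w) (elimNat (λ (g : Nat) → Type₀) Nat (λ (ε : Nat) → λ (s : Type₀) → s) 0)) (succ (succ ((λ (χ : Nat) → χ) 0))))
  ~> refl (Eq Nat 2 2) (refl (elimNat (λ (w : Nat) → Type₀) Nat (λ (g : Nat) → λ (ε : Type₀) → ε) 0) (succ (succ ((λ (s : Nat) → s) 0))))
  ~> refl (Eq Nat 2 2) (refl Nat (succ (succ ((λ (w : Nat) → w) 0))))
  ~> refl (Eq Nat 2 2) (refl Nat 2)
type:
  Eq (Eq Nat 2 2) (refl Nat 2) (refl Nat 2)


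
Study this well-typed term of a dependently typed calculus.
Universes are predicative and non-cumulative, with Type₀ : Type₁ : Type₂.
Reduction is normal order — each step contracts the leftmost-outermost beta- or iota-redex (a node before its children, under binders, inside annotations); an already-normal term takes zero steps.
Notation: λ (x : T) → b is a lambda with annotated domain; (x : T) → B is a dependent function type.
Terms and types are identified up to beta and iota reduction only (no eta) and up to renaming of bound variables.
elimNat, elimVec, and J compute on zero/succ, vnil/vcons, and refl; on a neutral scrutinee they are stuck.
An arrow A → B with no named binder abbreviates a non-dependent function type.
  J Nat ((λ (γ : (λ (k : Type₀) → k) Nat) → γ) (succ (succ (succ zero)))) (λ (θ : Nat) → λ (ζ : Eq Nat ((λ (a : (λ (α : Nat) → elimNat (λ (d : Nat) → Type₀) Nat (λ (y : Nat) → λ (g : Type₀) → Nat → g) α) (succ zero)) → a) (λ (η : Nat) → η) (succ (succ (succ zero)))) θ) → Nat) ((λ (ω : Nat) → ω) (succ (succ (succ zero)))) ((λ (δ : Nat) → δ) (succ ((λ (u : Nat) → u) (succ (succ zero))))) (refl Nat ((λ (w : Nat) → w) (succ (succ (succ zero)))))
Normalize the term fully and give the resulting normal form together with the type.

reduced normal form:
  succ (succ (succ zero))
inferred type:
  Nat
observation: 2 normal-order steps normalize the term, beginning with a J iota-redex.


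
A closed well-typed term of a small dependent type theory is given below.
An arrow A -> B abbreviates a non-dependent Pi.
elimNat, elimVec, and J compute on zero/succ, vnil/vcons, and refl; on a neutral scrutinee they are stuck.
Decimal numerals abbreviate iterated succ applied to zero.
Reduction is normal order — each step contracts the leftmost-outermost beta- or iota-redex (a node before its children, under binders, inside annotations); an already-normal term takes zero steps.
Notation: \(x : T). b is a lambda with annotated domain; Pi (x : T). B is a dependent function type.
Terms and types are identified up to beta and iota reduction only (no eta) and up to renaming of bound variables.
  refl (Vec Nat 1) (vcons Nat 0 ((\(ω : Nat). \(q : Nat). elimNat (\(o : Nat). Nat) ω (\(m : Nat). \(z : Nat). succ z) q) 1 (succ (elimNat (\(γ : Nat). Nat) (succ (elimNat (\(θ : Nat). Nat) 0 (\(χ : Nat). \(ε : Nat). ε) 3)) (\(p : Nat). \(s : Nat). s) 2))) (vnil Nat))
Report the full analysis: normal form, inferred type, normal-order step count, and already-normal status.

resulting normal form:
  refl (Vec Nat 1) (vcons Nat 0 3 (vnil Nat))
inferred type:
  Eq (Vec Nat 1) (vcons Nat 0 3 (vnil Nat)) (vcons Nat 0 3 (vnil Nat))
reduction steps (normal order): 26
already normal: no
first contracted redex: a beta-redex


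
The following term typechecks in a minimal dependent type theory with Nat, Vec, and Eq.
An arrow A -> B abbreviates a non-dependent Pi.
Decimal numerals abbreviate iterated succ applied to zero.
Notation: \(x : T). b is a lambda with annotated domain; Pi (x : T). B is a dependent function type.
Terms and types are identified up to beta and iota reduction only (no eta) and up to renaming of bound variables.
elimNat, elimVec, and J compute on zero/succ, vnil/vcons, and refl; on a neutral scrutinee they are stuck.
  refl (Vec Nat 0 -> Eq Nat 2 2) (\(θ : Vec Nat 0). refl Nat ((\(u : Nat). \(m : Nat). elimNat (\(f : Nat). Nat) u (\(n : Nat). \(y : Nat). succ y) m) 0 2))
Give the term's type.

the term's type:
  Eq (Vec Nat 0 -> Eq Nat 2 2) (\(θ : Vec Nat 0). refl Nat 2) (\(u : Vec Nat 0). refl Nat 2)


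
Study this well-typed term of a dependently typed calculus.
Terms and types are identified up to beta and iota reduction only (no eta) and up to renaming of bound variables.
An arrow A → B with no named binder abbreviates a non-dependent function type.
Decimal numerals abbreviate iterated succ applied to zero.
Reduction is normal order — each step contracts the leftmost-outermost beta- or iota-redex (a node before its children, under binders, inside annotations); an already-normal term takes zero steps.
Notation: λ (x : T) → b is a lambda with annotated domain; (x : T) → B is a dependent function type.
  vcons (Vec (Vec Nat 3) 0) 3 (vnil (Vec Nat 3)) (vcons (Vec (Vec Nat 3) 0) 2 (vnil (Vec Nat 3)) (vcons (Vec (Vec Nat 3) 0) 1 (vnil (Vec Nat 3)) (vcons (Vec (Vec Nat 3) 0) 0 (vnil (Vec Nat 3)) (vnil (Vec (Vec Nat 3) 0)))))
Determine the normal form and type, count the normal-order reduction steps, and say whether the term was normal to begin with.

resulting normal form:
  vcons (Vec (Vec Nat 3) 0) 3 (vnil (Vec Nat 3)) (vcons (Vec (Vec Nat 3) 0) 2 (vnil (Vec Nat 3)) (vcons (Vec (Vec Nat 3) 0) 1 (vnil (Vec Nat 3)) (vcons (Vec (Vec Nat 3) 0) 0 (vnil (Vec Nat 3)) (vnil (Vec (Vec Nat 3) 0)))))
inferred type:
  Vec (Vec (Vec Nat 3) 0) 4
steps to reach normal form (normal order): 0
term was already normal: yes


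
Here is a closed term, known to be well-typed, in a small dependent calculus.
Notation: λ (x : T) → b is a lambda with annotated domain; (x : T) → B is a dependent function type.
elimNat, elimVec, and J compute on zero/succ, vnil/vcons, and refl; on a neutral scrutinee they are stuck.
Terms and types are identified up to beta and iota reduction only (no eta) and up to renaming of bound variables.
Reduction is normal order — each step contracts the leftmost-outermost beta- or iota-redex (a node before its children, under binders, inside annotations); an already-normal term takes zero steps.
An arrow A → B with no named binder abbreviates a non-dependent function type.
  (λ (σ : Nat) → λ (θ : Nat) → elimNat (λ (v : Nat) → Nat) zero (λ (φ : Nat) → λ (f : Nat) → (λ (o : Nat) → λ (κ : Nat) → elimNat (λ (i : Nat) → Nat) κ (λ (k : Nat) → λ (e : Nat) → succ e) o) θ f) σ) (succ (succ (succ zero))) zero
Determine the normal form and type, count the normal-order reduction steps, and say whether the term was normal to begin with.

normal form:
  zero
the term's type:
  Nat
reduction steps (normal order): 21
started in normal form: no
first redex: a beta-redex


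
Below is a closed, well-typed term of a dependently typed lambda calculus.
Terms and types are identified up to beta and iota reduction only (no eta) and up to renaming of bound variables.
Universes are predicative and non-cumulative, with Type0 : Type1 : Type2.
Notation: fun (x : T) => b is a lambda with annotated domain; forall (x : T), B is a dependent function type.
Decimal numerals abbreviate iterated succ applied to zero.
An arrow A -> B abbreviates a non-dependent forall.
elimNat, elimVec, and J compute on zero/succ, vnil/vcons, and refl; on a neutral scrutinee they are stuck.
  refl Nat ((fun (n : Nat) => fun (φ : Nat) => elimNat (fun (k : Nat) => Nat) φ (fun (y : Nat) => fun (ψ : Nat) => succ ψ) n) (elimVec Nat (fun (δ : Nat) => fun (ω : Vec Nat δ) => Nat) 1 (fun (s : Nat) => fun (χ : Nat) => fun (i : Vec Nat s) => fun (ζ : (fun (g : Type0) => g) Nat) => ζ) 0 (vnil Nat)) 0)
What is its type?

type:
  Eq Nat 1 1


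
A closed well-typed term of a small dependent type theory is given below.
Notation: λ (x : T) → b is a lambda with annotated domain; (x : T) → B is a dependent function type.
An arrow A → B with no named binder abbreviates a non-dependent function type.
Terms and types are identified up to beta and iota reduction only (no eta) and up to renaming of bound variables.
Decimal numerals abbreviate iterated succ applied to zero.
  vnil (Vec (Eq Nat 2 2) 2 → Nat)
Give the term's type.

inferred type:
  Vec (Vec (Eq Nat 2 2) 2 → Nat) 0


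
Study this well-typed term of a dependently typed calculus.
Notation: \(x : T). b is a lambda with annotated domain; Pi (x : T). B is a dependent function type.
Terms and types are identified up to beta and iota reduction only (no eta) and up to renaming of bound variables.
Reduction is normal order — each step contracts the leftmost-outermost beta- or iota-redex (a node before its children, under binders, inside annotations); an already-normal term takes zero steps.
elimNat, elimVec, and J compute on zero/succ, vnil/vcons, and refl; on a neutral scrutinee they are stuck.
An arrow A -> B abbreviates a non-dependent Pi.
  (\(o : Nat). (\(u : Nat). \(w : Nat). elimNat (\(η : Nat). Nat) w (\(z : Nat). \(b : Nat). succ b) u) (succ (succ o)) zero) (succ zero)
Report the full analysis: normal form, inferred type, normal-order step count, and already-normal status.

normal form:
  succ (succ (succ zero))
type:
  Nat
reduction steps (normal order): 13
already normal: no
first contracted redex: a beta-redex


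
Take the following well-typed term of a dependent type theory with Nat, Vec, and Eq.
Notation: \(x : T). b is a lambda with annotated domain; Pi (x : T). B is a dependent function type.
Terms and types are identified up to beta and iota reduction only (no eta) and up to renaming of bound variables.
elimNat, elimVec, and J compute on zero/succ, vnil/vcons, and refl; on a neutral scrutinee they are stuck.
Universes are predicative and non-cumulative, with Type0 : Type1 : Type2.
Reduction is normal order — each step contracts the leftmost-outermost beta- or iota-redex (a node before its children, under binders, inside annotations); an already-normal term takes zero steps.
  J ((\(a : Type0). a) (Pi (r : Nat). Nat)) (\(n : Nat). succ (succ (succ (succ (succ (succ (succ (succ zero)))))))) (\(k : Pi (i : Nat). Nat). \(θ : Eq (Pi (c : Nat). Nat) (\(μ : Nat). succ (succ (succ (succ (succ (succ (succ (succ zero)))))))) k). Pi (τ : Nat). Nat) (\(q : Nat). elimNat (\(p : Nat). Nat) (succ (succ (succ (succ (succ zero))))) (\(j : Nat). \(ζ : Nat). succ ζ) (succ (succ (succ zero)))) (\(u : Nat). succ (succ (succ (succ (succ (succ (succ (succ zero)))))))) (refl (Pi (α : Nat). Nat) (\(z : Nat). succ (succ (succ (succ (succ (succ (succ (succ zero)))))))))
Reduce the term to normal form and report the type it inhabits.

resulting normal form:
  \(a : Nat). succ (succ (succ (succ (succ (succ (succ (succ zero)))))))
inferred type:
  Pi (a : Nat). Nat
observation: the term reaches its normal form after 11 normal-order steps.


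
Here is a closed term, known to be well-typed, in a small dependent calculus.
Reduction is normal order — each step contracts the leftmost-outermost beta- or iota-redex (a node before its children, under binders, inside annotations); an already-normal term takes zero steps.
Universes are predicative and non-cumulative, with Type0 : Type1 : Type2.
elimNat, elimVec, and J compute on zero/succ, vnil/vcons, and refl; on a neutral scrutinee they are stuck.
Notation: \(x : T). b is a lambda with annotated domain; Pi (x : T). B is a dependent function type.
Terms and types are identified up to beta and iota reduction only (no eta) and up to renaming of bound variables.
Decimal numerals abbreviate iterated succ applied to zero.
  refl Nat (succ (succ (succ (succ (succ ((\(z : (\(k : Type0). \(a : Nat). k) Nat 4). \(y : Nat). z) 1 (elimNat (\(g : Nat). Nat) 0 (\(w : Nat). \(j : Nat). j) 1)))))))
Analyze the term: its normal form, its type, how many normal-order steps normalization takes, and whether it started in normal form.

resulting normal form:
  refl Nat 6
the term's type:
  Eq Nat 6 6
reduction steps (normal order): 2
term was already normal: no
first redex: a beta-redex


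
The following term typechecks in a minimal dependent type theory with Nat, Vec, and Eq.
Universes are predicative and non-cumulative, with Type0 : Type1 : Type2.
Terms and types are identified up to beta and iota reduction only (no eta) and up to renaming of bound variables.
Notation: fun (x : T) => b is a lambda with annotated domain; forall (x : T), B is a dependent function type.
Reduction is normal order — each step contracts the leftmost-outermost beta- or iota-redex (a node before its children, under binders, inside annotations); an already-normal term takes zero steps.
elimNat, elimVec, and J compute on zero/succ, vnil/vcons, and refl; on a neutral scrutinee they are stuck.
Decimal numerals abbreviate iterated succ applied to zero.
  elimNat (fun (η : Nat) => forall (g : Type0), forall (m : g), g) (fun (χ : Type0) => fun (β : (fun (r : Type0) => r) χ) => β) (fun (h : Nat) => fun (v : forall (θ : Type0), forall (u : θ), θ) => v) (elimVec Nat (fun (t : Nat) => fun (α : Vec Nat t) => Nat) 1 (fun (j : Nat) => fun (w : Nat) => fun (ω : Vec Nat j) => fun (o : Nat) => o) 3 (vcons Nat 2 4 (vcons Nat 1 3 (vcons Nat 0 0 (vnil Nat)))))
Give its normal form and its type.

resulting normal form:
  fun (η : Type0) => fun (g : η) => g
the term's type:
  forall (η : Type0), forall (g : η), η
observation: contracting a beta-redex first, the term normalizes in 21 steps.


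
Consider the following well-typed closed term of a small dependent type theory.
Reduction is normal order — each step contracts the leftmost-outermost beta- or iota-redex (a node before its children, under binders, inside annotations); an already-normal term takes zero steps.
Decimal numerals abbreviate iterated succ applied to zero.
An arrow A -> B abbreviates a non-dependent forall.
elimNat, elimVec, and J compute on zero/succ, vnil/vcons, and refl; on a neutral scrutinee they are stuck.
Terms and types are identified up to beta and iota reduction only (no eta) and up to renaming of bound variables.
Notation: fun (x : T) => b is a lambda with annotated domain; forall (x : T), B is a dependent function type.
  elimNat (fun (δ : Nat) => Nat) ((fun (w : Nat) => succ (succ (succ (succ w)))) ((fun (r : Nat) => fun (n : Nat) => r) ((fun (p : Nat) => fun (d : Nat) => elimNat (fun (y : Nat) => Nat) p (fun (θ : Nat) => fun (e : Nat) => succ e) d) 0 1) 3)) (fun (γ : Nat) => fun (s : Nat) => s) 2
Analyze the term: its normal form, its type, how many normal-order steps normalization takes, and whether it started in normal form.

resulting normal form:
  5
the term's type:
  Nat
reduction steps (normal order): 16
term was already normal: no
first contracted redex: an elimNat iota-redex


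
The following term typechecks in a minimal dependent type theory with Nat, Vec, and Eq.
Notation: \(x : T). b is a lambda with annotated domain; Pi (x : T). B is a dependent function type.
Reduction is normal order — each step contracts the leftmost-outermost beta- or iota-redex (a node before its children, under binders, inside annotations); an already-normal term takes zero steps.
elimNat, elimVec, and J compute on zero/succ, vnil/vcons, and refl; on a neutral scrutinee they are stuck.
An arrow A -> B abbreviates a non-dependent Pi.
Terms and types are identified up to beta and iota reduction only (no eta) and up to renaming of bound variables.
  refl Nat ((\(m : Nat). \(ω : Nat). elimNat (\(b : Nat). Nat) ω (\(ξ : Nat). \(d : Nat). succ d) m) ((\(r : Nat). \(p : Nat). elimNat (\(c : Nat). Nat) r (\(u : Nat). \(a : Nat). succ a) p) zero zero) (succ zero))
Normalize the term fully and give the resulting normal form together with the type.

reduced normal form:
  refl Nat (succ zero)
the term's type:
  Eq Nat (succ zero) (succ zero)


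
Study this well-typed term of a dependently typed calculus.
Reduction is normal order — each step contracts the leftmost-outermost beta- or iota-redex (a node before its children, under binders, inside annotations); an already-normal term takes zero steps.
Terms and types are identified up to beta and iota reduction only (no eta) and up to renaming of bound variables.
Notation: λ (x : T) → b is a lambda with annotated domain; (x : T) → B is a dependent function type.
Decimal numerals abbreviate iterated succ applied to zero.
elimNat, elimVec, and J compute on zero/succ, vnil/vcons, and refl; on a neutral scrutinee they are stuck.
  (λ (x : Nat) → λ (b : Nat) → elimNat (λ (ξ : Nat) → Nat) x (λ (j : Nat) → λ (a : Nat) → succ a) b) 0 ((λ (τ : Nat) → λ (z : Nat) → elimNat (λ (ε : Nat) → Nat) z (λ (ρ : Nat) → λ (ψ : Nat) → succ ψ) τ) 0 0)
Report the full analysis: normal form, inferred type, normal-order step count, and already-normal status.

resulting normal form:
  0
type:
  Nat
reduction steps (normal order): 6
term was already normal: no
first contracted redex: a beta-redex


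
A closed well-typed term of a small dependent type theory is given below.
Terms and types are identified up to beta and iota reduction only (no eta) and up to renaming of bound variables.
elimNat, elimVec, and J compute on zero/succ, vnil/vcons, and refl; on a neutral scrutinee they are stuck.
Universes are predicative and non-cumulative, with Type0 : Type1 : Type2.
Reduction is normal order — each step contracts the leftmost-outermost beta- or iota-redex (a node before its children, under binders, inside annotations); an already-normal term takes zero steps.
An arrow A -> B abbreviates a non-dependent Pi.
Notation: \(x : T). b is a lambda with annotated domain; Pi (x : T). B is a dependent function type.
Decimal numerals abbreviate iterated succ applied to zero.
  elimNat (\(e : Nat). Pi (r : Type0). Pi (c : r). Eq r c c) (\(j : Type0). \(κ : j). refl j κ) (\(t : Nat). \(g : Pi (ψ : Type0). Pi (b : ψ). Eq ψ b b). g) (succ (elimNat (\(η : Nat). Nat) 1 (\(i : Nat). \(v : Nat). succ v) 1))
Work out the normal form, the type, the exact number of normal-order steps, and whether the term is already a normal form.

normal form:
  \(e : Type0). \(r : e). refl e r
the term's type:
  Pi (e : Type0). Pi (r : e). Eq e r r
steps to reach normal form (normal order): 14
term was already normal: no
first redex: an elimNat iota-redex


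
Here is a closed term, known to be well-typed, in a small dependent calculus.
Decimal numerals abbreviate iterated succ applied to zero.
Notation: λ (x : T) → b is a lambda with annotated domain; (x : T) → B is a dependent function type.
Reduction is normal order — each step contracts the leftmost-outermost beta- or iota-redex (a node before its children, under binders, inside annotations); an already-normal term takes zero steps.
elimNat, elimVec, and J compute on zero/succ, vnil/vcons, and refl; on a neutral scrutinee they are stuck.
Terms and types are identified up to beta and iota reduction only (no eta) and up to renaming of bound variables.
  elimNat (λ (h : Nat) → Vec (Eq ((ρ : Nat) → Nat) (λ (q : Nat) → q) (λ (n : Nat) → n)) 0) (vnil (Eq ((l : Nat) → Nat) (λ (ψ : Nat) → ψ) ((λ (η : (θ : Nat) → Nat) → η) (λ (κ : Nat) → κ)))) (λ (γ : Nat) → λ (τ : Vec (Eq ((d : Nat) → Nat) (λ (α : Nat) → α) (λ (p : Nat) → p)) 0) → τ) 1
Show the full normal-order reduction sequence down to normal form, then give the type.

normal-order reduction sequence:
  elimNat (λ (h : Nat) → Vec (Eq ((ρ : Nat) → Nat) (λ (q : Nat) → q) (λ (n : Nat) → n)) 0) (vnil (Eq ((l : Nat) → Nat) (λ (ψ : Nat) → ψ) ((λ (η : (θ : Nat) → Nat) → η) (λ (κ : Nat) → κ)))) (λ (γ : Nat) → λ (τ : Vec (Eq ((d : Nat) → Nat) (λ (α : Nat) → α) (λ (p : Nat) → p)) 0) → τ) 1
  ~> (λ (h : Nat) → λ (ρ : Vec (Eq ((q : Nat) → Nat) (λ (n : Nat) → n) (λ (l : Nat) → l)) 0) → ρ) 0 (elimNat (λ (ψ : Nat) → Vec (Eq ((η : Nat) → Nat) (λ (θ : Nat) → θ) (λ (κ : Nat) → κ)) 0) (vnil (Eq ((γ : Nat) → Nat) (λ (τ : Nat) → τ) ((λ (d : (α : Nat) → Nat) → d) (λ (p : Nat) → p)))) (λ (j : Nat) → λ (w : Vec (Eq ((σ : Nat) → Nat) (λ (x : Nat) → x) (λ (ω : Nat) → ω)) 0) → w) 0)
  ~> (λ (h : Vec (Eq ((ρ : Nat) → Nat) (λ (q : Nat) → q) (λ (n : Nat) → n)) 0) → h) (elimNat (λ (l : Nat) → Vec (Eq ((ψ : Nat) → Nat) (λ (η : Nat) → η) (λ (θ : Nat) → θ)) 0) (vnil (Eq ((κ : Nat) → Nat) (λ (γ : Nat) → γ) ((λ (τ : (d : Nat) → Nat) → τ) (λ (α : Nat) → α)))) (λ (p : Nat) → λ (j : Vec (Eq ((w : Nat) → Nat) (λ (σ : Nat) → σ) (λ (x : Nat) → x)) 0) → j) 0)
  ~> elimNat (λ (h : Nat) → Vec (Eq ((ρ : Nat) → Nat) (λ (q : Nat) → q) (λ (n : Nat) → n)) 0) (vnil (Eq ((l : Nat) → Nat) (λ (ψ : Nat) → ψ) ((λ (η : (θ : Nat) → Nat) → η) (λ (κ : Nat) → κ)))) (λ (γ : Nat) → λ (τ : Vec (Eq ((d : Nat) → Nat) (λ (α : Nat) → α) (λ (p : Nat) → p)) 0) → τ) 0
  ~> vnil (Eq ((h : Nat) → Nat) (λ (ρ : Nat) → ρ) ((λ (q : (n : Nat) → Nat) → q) (λ (l : Nat) → l)))
  ~> vnil (Eq ((h : Nat) → Nat) (λ (ρ : Nat) → ρ) (λ (q : Nat) → q))
the term's type:
  Vec (Eq ((h : Nat) → Nat) (λ (ρ : Nat) → ρ) (λ (q : Nat) → q)) 0


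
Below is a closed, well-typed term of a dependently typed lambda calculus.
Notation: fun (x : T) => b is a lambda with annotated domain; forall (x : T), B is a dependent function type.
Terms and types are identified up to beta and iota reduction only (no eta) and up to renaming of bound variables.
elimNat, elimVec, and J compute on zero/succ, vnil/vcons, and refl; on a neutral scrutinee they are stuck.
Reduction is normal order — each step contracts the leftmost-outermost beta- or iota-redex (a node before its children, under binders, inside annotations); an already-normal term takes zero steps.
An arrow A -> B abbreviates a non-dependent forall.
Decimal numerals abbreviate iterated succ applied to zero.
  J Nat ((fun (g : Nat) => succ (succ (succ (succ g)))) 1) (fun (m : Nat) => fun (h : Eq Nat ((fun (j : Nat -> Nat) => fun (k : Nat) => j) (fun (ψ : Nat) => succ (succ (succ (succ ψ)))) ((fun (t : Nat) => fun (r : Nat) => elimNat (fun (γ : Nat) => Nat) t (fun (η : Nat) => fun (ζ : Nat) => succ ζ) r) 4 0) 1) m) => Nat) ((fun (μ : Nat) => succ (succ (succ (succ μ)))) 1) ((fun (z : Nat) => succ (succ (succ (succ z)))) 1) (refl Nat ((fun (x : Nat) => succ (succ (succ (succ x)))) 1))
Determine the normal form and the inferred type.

reduced normal form:
  5
type:
  Nat


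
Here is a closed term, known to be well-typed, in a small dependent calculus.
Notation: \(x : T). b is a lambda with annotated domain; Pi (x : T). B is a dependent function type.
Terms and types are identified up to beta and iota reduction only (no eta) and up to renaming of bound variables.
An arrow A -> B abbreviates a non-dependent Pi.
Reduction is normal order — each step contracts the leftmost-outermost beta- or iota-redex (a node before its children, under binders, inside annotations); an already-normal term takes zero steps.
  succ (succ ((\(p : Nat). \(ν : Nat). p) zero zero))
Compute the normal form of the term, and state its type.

reduced normal form:
  succ (succ zero)
the term's type:
  Nat
observation: 2 normal-order steps separate the term from its normal form.


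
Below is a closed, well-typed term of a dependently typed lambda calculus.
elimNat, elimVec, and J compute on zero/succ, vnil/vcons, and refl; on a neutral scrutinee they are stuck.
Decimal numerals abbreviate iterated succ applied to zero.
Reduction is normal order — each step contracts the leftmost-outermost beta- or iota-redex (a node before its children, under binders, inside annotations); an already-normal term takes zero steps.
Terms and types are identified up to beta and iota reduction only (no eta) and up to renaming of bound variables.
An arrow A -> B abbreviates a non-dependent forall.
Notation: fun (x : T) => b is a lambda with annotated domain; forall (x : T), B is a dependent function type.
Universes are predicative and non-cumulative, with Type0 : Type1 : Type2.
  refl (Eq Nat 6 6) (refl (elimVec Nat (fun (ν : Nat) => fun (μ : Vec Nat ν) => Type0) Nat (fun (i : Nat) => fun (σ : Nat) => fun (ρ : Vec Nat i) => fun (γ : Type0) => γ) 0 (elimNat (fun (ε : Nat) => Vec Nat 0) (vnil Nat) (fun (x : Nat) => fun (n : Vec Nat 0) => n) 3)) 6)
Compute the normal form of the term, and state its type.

resulting normal form:
  refl (Eq Nat 6 6) (refl Nat 6)
the term's type:
  Eq (Eq Nat 6 6) (refl Nat 6) (refl Nat 6)


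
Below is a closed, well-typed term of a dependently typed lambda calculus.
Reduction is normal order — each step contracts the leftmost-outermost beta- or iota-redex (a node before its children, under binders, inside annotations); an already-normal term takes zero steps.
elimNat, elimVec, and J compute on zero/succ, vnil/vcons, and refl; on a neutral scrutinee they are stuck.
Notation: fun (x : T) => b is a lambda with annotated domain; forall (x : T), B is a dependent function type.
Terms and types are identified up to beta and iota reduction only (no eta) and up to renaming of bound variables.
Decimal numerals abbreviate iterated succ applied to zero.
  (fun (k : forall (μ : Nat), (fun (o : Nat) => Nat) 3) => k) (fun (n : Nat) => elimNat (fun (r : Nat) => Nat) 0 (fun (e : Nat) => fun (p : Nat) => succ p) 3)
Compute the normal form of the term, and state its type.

resulting normal form:
  fun (k : Nat) => 3
the term's type:
  forall (k : Nat), Nat


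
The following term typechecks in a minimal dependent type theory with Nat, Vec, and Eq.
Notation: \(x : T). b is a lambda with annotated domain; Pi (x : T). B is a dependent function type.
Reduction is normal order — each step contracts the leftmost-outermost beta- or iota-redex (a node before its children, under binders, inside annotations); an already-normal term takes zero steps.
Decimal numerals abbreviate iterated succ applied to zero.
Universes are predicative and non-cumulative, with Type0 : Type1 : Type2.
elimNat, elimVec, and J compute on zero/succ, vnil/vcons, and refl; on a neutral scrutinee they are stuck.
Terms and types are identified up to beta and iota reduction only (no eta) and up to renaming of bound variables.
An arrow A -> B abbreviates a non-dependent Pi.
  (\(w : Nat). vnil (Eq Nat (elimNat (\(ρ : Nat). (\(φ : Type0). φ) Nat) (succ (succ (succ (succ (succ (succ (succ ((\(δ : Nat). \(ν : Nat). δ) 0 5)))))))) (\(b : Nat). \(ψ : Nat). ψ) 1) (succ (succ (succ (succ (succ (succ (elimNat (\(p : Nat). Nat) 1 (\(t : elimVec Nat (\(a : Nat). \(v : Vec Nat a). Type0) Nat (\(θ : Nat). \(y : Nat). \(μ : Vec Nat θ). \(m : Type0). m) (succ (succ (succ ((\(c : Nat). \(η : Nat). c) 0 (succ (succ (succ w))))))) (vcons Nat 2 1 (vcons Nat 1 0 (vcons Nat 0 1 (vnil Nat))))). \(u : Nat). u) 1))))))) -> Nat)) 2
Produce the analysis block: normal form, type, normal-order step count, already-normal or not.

normal form:
  vnil (Eq Nat 7 7 -> Nat)
the term's type:
  Vec (Eq Nat 7 7 -> Nat) 0
normal-order step count: 11
started in normal form: no
first contracted redex: a beta-redex
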